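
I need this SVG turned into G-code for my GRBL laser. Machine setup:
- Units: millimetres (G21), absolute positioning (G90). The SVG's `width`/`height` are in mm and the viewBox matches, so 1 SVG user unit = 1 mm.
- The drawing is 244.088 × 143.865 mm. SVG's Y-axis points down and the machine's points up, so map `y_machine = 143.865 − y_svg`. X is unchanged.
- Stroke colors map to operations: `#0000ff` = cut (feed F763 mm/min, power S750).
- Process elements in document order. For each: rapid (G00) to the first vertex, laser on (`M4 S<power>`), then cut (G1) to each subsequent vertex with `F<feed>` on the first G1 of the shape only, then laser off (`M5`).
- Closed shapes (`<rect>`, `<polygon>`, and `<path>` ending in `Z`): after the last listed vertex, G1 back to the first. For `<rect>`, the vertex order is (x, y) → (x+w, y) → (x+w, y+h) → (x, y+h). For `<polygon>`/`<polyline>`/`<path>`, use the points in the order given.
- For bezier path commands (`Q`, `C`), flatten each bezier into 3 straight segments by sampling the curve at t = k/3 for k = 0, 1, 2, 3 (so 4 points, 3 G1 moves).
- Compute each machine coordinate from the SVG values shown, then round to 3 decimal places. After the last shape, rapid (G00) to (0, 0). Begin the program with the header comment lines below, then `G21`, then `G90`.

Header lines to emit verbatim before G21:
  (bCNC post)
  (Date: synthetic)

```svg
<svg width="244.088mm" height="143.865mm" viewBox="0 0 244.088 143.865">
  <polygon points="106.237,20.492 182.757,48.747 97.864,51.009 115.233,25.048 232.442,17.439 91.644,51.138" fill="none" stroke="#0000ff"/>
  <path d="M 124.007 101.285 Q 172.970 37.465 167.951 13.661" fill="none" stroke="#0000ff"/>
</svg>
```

1 u = 1 mm; y_m = 143.865 − y.

[1] `<polygon>` closed polygon, #0000ff→cut S750 F763: (106.237,123.373) → (182.757,95.118) → (97.864,92.856) → (115.233,118.817) → (232.442,126.426) → (91.644,92.727) → (106.237,123.373) (closed)

[2] `<path>` quadratic bezier, #0000ff→cut S750 F763: (124.007,42.580) → (150.651,80.680) → (165.299,109.888) → (167.951,130.204)

(bCNC post)
(Date: synthetic)
G21
G90
G00 X106.237 Y123.373
M4 S750
G1 X182.757 Y95.118 F763
G1 X97.864 Y92.856
G1 X115.233 Y118.817
G1 X232.442 Y126.426
G1 X91.644 Y92.727
G1 X106.237 Y123.373
M5
G00 X124.007 Y42.580
M4 S750
G1 X150.651 Y80.680 F763
G1 X165.299 Y109.888
G1 X167.951 Y130.204
M5
G00 X0.000 Y0.000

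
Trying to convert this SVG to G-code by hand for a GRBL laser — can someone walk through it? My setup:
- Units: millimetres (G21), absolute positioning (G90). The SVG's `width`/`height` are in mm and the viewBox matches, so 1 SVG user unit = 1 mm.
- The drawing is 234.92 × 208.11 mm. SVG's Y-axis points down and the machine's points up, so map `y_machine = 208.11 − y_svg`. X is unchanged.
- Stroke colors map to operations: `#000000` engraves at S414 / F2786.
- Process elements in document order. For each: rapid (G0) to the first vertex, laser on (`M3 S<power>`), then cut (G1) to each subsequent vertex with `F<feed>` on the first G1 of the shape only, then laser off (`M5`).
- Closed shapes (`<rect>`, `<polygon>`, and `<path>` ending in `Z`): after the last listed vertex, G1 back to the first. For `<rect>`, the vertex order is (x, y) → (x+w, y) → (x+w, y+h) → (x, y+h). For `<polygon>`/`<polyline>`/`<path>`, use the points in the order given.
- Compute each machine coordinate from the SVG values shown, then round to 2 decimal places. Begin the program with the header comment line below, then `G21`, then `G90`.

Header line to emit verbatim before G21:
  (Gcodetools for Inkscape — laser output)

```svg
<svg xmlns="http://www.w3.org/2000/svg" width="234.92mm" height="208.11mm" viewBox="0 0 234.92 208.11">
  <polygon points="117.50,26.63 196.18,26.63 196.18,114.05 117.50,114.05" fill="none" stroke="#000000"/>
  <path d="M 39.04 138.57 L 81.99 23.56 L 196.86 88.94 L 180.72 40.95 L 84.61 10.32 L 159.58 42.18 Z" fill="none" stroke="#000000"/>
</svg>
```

(Gcodetools for Inkscape — laser output)
G21
G90
G0 X117.50 Y181.48
M3 S414
G1 X196.18 Y181.48 F2786
G1 X196.18 Y94.06
G1 X117.50 Y94.06
G1 X117.50 Y181.48
M5
G0 X39.04 Y69.54
M3 S414
G1 X81.99 Y184.55 F2786
G1 X196.86 Y119.17
G1 X180.72 Y167.16
G1 X84.61 Y197.79
G1 X159.58 Y165.93
G1 X39.04 Y69.54
M5

Since the viewBox matches the mm dimensions, user units are millimetres directly. The only transform is the Y-flip y_m = 208.11 − y_svg.

Shape 1 is a rectangle drawn with `<polygon>`. Its stroke #000000 means engrave at S414, F2786. After flipping Y the toolpath is (117.50,181.48) → (196.18,181.48) → (196.18,94.06) → (117.50,94.06) → (117.50,181.48), returning to the start.

Shape 2 is a closed polygon drawn with `<path>`. Its stroke #000000 means engrave at S414, F2786. After flipping Y the toolpath is (39.04,69.54) → (81.99,184.55) → (196.86,119.17) → (180.72,167.16) → (84.61,197.79) → (159.58,165.93) → (39.04,69.54), returning to the start.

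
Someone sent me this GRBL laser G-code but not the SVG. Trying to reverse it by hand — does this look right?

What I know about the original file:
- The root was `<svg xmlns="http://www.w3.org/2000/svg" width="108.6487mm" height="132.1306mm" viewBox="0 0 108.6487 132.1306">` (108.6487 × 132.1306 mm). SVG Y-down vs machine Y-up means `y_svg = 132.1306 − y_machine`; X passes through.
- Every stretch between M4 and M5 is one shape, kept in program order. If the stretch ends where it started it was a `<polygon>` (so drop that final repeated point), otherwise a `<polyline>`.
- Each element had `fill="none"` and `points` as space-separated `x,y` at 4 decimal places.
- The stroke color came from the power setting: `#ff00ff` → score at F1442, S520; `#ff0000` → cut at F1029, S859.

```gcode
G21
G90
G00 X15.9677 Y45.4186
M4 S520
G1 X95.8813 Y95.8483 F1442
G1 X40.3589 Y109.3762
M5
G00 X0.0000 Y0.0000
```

<svg xmlns="http://www.w3.org/2000/svg" width="108.6487mm" height="132.1306mm" viewBox="0 0 108.6487 132.1306">
  <polyline points="15.9677,86.7120 95.8813,36.2823 40.3589,22.7544" fill="none" stroke="#ff00ff"/>
</svg>

Each laser-on run becomes one SVG element. Flip Y back into SVG space with y_svg = 132.1306 − y_machine. Every run uses S520, so all elements get stroke `#ff00ff` (score).

Run 1: The run is open, so emit a `<polyline>` with points (Y-flipped): 15.9677,86.7120 95.8813,36.2823 40.3589,22.7544.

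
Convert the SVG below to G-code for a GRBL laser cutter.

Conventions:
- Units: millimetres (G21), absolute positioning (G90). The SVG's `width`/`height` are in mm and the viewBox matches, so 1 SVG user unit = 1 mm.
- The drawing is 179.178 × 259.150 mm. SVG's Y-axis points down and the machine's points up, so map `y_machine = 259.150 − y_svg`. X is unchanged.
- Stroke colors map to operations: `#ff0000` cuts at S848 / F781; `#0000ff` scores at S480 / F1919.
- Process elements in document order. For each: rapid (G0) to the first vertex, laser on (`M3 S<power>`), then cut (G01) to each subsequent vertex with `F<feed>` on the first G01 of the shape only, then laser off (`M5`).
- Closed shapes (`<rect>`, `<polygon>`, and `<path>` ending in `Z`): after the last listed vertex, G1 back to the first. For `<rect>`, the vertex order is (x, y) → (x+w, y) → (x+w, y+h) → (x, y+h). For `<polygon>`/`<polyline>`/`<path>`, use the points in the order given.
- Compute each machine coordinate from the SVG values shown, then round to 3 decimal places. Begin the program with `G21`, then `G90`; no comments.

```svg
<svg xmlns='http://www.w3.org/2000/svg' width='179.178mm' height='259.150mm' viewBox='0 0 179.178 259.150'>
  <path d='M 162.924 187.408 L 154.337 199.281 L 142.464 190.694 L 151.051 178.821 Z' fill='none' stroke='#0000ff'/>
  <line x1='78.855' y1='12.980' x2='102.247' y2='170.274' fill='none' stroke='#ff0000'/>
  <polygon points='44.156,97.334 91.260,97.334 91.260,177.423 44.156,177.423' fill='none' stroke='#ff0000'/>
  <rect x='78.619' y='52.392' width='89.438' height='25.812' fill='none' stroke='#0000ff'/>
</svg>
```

Since the viewBox matches the mm dimensions, user units are millimetres directly. The only transform is the Y-flip y_m = 259.150 − y_svg.

Shape 1 is a regular polygon drawn with `<path>`. Its stroke #0000ff means score at S480, F1919. After flipping Y the toolpath is (162.924,71.742) → (154.337,59.869) → (142.464,68.456) → (151.051,80.329) → (162.924,71.742), returning to the start.

Shape 2 is a line segment drawn with `<line>`. Its stroke #ff0000 means cut at S848, F781. After flipping Y the toolpath is (78.855,246.170) → (102.247,88.876).

Shape 3 is a rectangle drawn with `<polygon>`. Its stroke #ff0000 means cut at S848, F781. After flipping Y the toolpath is (44.156,161.816) → (91.260,161.816) → (91.260,81.727) → (44.156,81.727) → (44.156,161.816), returning to the start.

Shape 4 is a rectangle drawn with `<rect>`. Its stroke #0000ff means score at S480, F1919. After flipping Y the toolpath is (78.619,206.758) → (168.057,206.758) → (168.057,180.946) → (78.619,180.946) → (78.619,206.758), returning to the start.

G21
G90
G0 X162.924 Y71.742
M3 S480
G01 X154.337 Y59.869 F1919
G01 X142.464 Y68.456
G01 X151.051 Y80.329
G01 X162.924 Y71.742
M5
G0 X78.855 Y246.170
M3 S848
G01 X102.247 Y88.876 F781
M5
G0 X44.156 Y161.816
M3 S848
G01 X91.260 Y161.816 F781
G01 X91.260 Y81.727
G01 X44.156 Y81.727
G01 X44.156 Y161.816
M5
G0 X78.619 Y206.758
M3 S480
G01 X168.057 Y206.758 F1919
G01 X168.057 Y180.946
G01 X78.619 Y180.946
G01 X78.619 Y206.758
M5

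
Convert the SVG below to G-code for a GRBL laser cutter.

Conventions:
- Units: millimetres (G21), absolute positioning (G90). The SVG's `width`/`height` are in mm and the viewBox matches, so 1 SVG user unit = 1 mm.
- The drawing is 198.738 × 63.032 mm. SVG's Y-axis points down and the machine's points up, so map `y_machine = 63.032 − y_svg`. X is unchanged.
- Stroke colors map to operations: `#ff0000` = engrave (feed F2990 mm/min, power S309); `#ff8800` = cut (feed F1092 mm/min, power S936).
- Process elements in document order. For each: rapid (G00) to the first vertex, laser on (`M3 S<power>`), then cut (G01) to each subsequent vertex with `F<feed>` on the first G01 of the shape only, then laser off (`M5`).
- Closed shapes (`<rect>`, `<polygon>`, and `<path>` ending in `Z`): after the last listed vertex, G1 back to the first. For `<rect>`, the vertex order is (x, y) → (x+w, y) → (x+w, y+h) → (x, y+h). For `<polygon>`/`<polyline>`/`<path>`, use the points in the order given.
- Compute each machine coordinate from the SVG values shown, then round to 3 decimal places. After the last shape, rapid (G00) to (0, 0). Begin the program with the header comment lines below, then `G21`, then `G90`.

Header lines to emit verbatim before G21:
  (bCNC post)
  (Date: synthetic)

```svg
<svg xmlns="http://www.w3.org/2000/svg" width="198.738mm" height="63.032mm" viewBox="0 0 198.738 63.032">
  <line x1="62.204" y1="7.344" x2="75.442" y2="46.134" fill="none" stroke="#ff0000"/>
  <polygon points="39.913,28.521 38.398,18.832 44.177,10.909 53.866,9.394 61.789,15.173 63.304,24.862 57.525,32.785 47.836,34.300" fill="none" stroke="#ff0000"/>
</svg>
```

Since the viewBox matches the mm dimensions, user units are millimetres directly. The only transform is the Y-flip y_m = 63.032 − y_svg.

Shape 1 is a line segment drawn with `<line>`. Its stroke #ff0000 means engrave at S309, F2990. After flipping Y the toolpath is (62.204,55.688) → (75.442,16.898).

Shape 2 is a regular polygon drawn with `<polygon>`. Its stroke #ff0000 means engrave at S309, F2990. After flipping Y the toolpath is (39.913,34.511) → (38.398,44.200) → (44.177,52.123) → (53.866,53.638) → (61.789,47.859) → (63.304,38.170) → (57.525,30.247) → (47.836,28.732) → (39.913,34.511), returning to the start.

(bCNC post)
(Date: synthetic)
G21
G90
G00 X62.204 Y55.688
M3 S309
G01 X75.442 Y16.898 F2990
M5
G00 X39.913 Y34.511
M3 S309
G01 X38.398 Y44.200 F2990
G01 X44.177 Y52.123
G01 X53.866 Y53.638
G01 X61.789 Y47.859
G01 X63.304 Y38.170
G01 X57.525 Y30.247
G01 X47.836 Y28.732
G01 X39.913 Y34.511
M5
G00 X0.000 Y0.000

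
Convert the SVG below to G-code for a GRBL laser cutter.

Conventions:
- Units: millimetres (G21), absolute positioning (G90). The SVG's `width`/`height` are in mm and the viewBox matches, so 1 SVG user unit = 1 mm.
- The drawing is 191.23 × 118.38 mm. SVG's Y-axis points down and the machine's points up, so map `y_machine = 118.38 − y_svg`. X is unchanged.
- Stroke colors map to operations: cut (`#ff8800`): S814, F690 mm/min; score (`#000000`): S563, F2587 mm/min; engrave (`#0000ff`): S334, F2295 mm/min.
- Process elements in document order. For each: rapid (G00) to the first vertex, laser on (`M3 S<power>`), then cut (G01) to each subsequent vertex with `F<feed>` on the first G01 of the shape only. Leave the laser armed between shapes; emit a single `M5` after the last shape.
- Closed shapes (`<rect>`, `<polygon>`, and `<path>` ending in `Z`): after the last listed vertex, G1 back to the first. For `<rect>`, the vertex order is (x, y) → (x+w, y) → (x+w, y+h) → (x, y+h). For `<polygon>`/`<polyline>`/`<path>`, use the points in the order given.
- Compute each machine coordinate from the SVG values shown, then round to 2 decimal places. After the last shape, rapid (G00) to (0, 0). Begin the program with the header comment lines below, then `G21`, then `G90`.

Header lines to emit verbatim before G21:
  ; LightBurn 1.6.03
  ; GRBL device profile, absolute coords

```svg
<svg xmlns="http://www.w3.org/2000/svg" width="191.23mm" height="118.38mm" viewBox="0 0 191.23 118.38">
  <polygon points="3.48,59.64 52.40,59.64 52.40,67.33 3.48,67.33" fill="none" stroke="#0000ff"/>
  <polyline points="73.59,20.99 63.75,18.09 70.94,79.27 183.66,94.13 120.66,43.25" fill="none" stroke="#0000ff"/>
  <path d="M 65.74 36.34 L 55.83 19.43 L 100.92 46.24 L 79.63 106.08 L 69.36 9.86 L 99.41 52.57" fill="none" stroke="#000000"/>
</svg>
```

; LightBurn 1.6.03
; GRBL device profile, absolute coords
G21
G90
G00 X3.48 Y58.74
M3 S334
G01 X52.40 Y58.74 F2295
G01 X52.40 Y51.05
G01 X3.48 Y51.05
G01 X3.48 Y58.74
G00 X73.59 Y97.39
M3 S334
G01 X63.75 Y100.29 F2295
G01 X70.94 Y39.11
G01 X183.66 Y24.25
G01 X120.66 Y75.13
G00 X65.74 Y82.04
M3 S563
G01 X55.83 Y98.95 F2587
G01 X100.92 Y72.14
G01 X79.63 Y12.30
G01 X69.36 Y108.52
G01 X99.41 Y65.81
M5
G00 X0.00 Y0.00

Since the viewBox matches the mm dimensions, user units are millimetres directly. The only transform is the Y-flip y_m = 118.38 − y_svg.

Shape 1 is a rectangle drawn with `<polygon>`. Its stroke #0000ff means engrave at S334, F2295. After flipping Y the toolpath is (3.48,58.74) → (52.40,58.74) → (52.40,51.05) → (3.48,51.05) → (3.48,58.74), returning to the start.

Shape 2 is a open polyline drawn with `<polyline>`. Its stroke #0000ff means engrave at S334, F2295. After flipping Y the toolpath is (73.59,97.39) → (63.75,100.29) → (70.94,39.11) → (183.66,24.25) → (120.66,75.13).

Shape 3 is a open polyline drawn with `<path>`. Its stroke #000000 means score at S563, F2587. After flipping Y the toolpath is (65.74,82.04) → (55.83,98.95) → (100.92,72.14) → (79.63,12.30) → (69.36,108.52) → (99.41,65.81).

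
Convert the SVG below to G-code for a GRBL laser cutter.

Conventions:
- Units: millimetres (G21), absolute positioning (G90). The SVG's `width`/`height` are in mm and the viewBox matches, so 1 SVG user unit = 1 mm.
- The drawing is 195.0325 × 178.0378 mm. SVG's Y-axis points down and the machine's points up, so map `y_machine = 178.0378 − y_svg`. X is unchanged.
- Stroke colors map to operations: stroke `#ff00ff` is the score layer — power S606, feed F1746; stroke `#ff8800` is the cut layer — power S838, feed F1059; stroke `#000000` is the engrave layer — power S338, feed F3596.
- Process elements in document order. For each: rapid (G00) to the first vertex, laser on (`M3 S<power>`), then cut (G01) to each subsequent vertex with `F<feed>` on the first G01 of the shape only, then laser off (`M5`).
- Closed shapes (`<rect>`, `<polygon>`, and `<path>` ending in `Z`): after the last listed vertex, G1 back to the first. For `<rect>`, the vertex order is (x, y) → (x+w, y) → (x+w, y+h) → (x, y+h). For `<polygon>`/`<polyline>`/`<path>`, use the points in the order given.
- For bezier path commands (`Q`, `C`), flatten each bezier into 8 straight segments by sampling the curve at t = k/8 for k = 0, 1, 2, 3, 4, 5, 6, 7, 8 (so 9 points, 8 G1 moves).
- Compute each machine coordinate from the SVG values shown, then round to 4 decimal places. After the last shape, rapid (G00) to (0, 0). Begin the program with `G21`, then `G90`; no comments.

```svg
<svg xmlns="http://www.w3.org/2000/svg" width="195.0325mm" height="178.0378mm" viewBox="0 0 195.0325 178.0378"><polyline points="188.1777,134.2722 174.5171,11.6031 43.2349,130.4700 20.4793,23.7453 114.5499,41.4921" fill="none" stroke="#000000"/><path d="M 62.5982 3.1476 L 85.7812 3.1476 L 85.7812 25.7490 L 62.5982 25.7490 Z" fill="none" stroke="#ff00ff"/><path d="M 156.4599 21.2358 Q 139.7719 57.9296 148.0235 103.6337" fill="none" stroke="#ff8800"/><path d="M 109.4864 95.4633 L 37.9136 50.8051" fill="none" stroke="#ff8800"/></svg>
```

G21
G90
G00 X188.1777 Y43.7656
M3 S338
G01 X174.5171 Y166.4347 F3596
G01 X43.2349 Y47.5678
G01 X20.4793 Y154.2925
G01 X114.5499 Y136.5457
M5
G00 X62.5982 Y174.8902
M3 S606
G01 X85.7812 Y174.8902 F1746
G01 X85.7812 Y152.2888
G01 X62.5982 Y152.2888
G01 X62.5982 Y174.8902
M5
G00 X156.4599 Y156.8020
M3 S838
G01 X152.6776 Y147.4878 F1059
G01 X149.6746 Y137.8920
G01 X147.4510 Y128.0146
G01 X146.0068 Y117.8556
G01 X145.3419 Y107.4151
G01 X145.4564 Y96.6930
G01 X146.3503 Y85.6893
G01 X148.0235 Y74.4041
M5
G00 X109.4864 Y82.5745
M3 S838
G01 X37.9136 Y127.2327 F1059
M5
G00 X0.0000 Y0.0000

Since the viewBox matches the mm dimensions, user units are millimetres directly. The only transform is the Y-flip y_m = 178.0378 − y_svg.

Shape 1 is a open polyline drawn with `<polyline>`. Its stroke #000000 means engrave at S338, F3596. After flipping Y the toolpath is (188.1777,43.7656) → (174.5171,166.4347) → (43.2349,47.5678) → (20.4793,154.2925) → (114.5499,136.5457).

Shape 2 is a rectangle drawn with `<path>`. Its stroke #ff00ff means score at S606, F1746. After flipping Y the toolpath is (62.5982,174.8902) → (85.7812,174.8902) → (85.7812,152.2888) → (62.5982,152.2888) → (62.5982,174.8902), returning to the start.

Shape 3 is a quadratic bezier drawn with `<path>`. Its stroke #ff8800 means cut at S838, F1059. After flipping Y the toolpath is (156.4599,156.8020) → (152.6776,147.4878) → (149.6746,137.8920) → (147.4510,128.0146) → (146.0068,117.8556) → (145.3419,107.4151) → (145.4564,96.6930) → (146.3503,85.6893) → (148.0235,74.4041).

Shape 4 is a line segment drawn with `<path>`. Its stroke #ff8800 means cut at S838, F1059. After flipping Y the toolpath is (109.4864,82.5745) → (37.9136,127.2327).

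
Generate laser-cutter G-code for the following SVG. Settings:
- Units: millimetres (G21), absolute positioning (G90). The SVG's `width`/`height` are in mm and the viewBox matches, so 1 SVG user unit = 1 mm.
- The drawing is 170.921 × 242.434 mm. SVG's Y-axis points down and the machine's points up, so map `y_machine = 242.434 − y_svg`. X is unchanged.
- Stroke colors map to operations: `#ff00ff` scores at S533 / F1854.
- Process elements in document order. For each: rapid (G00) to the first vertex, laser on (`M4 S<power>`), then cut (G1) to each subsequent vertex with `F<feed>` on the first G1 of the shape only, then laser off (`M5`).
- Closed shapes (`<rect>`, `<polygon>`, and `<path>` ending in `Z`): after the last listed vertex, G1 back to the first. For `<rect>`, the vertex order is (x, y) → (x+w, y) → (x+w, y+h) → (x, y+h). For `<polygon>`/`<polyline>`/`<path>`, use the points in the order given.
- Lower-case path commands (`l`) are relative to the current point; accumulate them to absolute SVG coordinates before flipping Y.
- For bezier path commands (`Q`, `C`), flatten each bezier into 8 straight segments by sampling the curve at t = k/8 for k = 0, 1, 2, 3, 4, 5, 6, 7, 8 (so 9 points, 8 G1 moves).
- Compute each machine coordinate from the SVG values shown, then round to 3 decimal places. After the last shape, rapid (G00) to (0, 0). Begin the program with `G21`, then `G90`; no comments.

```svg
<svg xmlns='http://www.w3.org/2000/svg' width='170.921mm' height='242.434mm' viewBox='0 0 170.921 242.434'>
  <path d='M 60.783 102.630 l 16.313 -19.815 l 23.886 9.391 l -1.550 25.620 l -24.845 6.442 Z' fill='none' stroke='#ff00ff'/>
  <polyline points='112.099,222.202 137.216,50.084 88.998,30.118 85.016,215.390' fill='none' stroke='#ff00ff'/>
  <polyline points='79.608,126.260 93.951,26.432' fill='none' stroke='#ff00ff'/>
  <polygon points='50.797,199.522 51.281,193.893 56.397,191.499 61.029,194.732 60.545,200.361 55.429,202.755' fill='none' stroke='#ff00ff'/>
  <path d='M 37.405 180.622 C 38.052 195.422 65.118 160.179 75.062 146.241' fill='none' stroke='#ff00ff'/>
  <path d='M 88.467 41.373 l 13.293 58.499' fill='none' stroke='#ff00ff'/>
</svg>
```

G21
G90
G00 X60.783 Y139.804
M4 S533
G1 X77.096 Y159.619 F1854
G1 X100.982 Y150.228
G1 X99.432 Y124.608
G1 X74.587 Y118.166
G1 X60.783 Y139.804
M5
G00 X112.099 Y20.232
M4 S533
G1 X137.216 Y192.350 F1854
G1 X88.998 Y212.316
G1 X85.016 Y27.044
M5
G00 X79.608 Y116.174
M4 S533
G1 X93.951 Y216.002 F1854
M5
G00 X50.797 Y42.912
M4 S533
G1 X51.281 Y48.541 F1854
G1 X56.397 Y50.935
G1 X61.029 Y47.702
G1 X60.545 Y42.073
G1 X55.429 Y39.679
G1 X50.797 Y42.912
M5
G00 X37.405 Y61.812
M4 S533
G1 X38.801 Y58.468 F1854
G1 X42.163 Y58.980
G1 X46.982 Y62.511
G1 X52.747 Y68.226
G1 X58.948 Y75.287
G1 X65.074 Y82.860
G1 X70.615 Y90.107
G1 X75.062 Y96.193
M5
G00 X88.467 Y201.061
M4 S533
G1 X101.760 Y142.562 F1854
M5
G00 X0.000 Y0.000

Since the viewBox matches the mm dimensions, user units are millimetres directly. The only transform is the Y-flip y_m = 242.434 − y_svg.

Shape 1 is a regular polygon drawn with `<path>`. Its stroke #ff00ff means score at S533, F1854. After flipping Y the toolpath is (60.783,139.804) → (77.096,159.619) → (100.982,150.228) → (99.432,124.608) → (74.587,118.166) → (60.783,139.804), returning to the start.

Shape 2 is a open polyline drawn with `<polyline>`. Its stroke #ff00ff means score at S533, F1854. After flipping Y the toolpath is (112.099,20.232) → (137.216,192.350) → (88.998,212.316) → (85.016,27.044).

Shape 3 is a line segment drawn with `<polyline>`. Its stroke #ff00ff means score at S533, F1854. After flipping Y the toolpath is (79.608,116.174) → (93.951,216.002).

Shape 4 is a regular polygon drawn with `<polygon>`. Its stroke #ff00ff means score at S533, F1854. After flipping Y the toolpath is (50.797,42.912) → (51.281,48.541) → (56.397,50.935) → (61.029,47.702) → (60.545,42.073) → (55.429,39.679) → (50.797,42.912), returning to the start.

Shape 5 is a cubic bezier drawn with `<path>`. Its stroke #ff00ff means score at S533, F1854. After flipping Y the toolpath is (37.405,61.812) → (38.801,58.468) → (42.163,58.980) → (46.982,62.511) → (52.747,68.226) → (58.948,75.287) → (65.074,82.860) → (70.615,90.107) → (75.062,96.193).

Shape 6 is a line segment drawn with `<path>`. Its stroke #ff00ff means score at S533, F1854. After flipping Y the toolpath is (88.467,201.061) → (101.760,142.562).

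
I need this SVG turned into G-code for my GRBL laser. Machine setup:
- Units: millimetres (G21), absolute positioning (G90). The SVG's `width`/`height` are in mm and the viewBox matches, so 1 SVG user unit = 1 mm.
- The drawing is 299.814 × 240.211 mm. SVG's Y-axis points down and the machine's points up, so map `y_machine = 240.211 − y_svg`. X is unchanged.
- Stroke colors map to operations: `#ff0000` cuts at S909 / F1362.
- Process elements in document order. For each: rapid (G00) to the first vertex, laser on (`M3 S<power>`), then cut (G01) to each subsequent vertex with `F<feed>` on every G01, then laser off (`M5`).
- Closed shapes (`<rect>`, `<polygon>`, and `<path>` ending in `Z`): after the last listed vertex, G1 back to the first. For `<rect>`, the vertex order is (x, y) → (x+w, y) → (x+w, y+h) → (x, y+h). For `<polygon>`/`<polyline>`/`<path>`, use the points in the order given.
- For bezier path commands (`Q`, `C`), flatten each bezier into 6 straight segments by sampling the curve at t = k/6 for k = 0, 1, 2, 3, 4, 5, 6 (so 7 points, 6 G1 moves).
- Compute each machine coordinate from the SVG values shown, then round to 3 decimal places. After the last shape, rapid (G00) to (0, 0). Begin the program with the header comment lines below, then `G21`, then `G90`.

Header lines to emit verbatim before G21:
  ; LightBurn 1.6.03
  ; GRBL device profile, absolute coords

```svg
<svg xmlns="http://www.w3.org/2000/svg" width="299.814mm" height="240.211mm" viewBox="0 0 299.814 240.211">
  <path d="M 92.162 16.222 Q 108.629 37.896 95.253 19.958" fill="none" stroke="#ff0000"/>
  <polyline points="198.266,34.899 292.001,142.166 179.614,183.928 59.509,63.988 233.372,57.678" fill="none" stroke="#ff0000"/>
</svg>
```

Since the viewBox matches the mm dimensions, user units are millimetres directly. The only transform is the Y-flip y_m = 240.211 − y_svg.

Shape 1 is a quadratic bezier drawn with `<path>`. Its stroke #ff0000 means cut at S909, F1362. After flipping Y the toolpath is (92.162,223.989) → (96.822,217.865) → (99.824,213.941) → (101.168,212.218) → (100.854,212.696) → (98.883,215.374) → (95.253,220.253).

Shape 2 is a open polyline drawn with `<polyline>`. Its stroke #ff0000 means cut at S909, F1362. After flipping Y the toolpath is (198.266,205.312) → (292.001,98.045) → (179.614,56.283) → (59.509,176.223) → (233.372,182.533).

; LightBurn 1.6.03
; GRBL device profile, absolute coords
G21
G90
G00 X92.162 Y223.989
M3 S909
G01 X96.822 Y217.865 F1362
G01 X99.824 Y213.941 F1362
G01 X101.168 Y212.218 F1362
G01 X100.854 Y212.696 F1362
G01 X98.883 Y215.374 F1362
G01 X95.253 Y220.253 F1362
M5
G00 X198.266 Y205.312
M3 S909
G01 X292.001 Y98.045 F1362
G01 X179.614 Y56.283 F1362
G01 X59.509 Y176.223 F1362
G01 X233.372 Y182.533 F1362
M5
G00 X0.000 Y0.000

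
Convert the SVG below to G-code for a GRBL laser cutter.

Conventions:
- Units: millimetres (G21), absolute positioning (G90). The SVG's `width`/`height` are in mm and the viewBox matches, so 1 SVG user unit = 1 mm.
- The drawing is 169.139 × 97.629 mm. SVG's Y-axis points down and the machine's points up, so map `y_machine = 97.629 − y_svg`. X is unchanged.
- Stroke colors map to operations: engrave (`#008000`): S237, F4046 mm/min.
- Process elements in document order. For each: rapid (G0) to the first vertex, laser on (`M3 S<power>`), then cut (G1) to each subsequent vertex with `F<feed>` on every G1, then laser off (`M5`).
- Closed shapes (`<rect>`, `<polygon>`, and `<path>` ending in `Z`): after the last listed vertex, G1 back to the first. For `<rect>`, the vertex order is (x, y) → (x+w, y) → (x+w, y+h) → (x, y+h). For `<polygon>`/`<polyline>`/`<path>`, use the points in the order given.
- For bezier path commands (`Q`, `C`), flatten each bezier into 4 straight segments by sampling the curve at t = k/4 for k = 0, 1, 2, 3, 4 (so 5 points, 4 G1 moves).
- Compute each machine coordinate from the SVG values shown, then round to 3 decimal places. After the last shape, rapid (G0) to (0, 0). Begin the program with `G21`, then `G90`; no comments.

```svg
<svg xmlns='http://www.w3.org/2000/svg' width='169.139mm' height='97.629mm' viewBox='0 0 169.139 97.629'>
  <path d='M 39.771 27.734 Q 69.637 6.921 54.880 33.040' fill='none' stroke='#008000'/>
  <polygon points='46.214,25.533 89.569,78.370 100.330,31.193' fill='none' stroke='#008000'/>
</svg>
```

Since the viewBox matches the mm dimensions, user units are millimetres directly. The only transform is the Y-flip y_m = 97.629 − y_svg.

Shape 1 is a quadratic bezier drawn with `<path>`. Its stroke #008000 means engrave at S237, F4046. After flipping Y the toolpath is (39.771,69.895) → (51.915,77.368) → (58.481,78.975) → (59.470,74.715) → (54.880,64.589).

Shape 2 is a closed polygon drawn with `<polygon>`. Its stroke #008000 means engrave at S237, F4046. After flipping Y the toolpath is (46.214,72.096) → (89.569,19.259) → (100.330,66.436) → (46.214,72.096), returning to the start.

G21
G90
G0 X39.771 Y69.895
M3 S237
G1 X51.915 Y77.368 F4046
G1 X58.481 Y78.975 F4046
G1 X59.470 Y74.715 F4046
G1 X54.880 Y64.589 F4046
M5
G0 X46.214 Y72.096
M3 S237
G1 X89.569 Y19.259 F4046
G1 X100.330 Y66.436 F4046
G1 X46.214 Y72.096 F4046
M5
G0 X0.000 Y0.000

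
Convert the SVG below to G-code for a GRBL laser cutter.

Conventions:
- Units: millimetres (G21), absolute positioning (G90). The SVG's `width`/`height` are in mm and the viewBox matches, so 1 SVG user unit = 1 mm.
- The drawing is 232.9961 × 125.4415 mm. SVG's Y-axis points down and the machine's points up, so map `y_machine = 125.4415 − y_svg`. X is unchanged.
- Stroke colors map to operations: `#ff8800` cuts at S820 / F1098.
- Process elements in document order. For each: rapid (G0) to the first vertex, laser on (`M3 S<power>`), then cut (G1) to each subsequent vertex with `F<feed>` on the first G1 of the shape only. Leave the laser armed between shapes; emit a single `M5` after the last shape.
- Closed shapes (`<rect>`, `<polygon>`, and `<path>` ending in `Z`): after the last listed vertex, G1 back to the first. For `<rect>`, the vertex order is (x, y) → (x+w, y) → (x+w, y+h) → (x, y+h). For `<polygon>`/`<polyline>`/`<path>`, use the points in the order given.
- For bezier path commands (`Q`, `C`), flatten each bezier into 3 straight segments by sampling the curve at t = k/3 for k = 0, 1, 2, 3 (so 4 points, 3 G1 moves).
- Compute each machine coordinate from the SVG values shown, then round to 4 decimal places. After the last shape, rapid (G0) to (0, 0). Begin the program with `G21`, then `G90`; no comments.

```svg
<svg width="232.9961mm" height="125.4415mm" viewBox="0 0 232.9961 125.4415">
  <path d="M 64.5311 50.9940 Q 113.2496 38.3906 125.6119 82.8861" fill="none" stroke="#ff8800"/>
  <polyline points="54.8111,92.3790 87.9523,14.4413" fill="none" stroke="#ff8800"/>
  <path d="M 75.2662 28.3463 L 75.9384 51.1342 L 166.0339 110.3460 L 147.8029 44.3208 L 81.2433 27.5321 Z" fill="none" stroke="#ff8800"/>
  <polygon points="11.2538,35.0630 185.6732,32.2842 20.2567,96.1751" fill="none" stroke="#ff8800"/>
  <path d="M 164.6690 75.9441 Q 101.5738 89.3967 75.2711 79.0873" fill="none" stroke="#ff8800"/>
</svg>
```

1 u = 1 mm; y_m = 125.4415 − y.

[1] `<path>` quadratic bezier, #ff8800→cut S820 F1098: (64.5311,74.4475) → (92.9705,76.5054) → (113.3308,65.8747) → (125.6119,42.5554)

[2] `<polyline>` line segment, #ff8800→cut S820 F1098: (54.8111,33.0625) → (87.9523,111.0002)

[3] `<path>` closed polygon, #ff8800→cut S820 F1098: (75.2662,97.0952) → (75.9384,74.3073) → (166.0339,15.0955) → (147.8029,81.1207) → (81.2433,97.9094) → (75.2662,97.0952) (closed)

[4] `<polygon>` closed polygon, #ff8800→cut S820 F1098: (11.2538,90.3785) → (185.6732,93.1573) → (20.2567,29.2664) → (11.2538,90.3785) (closed)

[5] `<path>` quadratic bezier, #ff8800→cut S820 F1098: (164.6690,49.4974) → (126.6936,43.1692) → (96.8943,42.1215) → (75.2711,46.3542)

G21
G90
G0 X64.5311 Y74.4475
M3 S820
G1 X92.9705 Y76.5054 F1098
G1 X113.3308 Y65.8747
G1 X125.6119 Y42.5554
G0 X54.8111 Y33.0625
M3 S820
G1 X87.9523 Y111.0002 F1098
G0 X75.2662 Y97.0952
M3 S820
G1 X75.9384 Y74.3073 F1098
G1 X166.0339 Y15.0955
G1 X147.8029 Y81.1207
G1 X81.2433 Y97.9094
G1 X75.2662 Y97.0952
G0 X11.2538 Y90.3785
M3 S820
G1 X185.6732 Y93.1573 F1098
G1 X20.2567 Y29.2664
G1 X11.2538 Y90.3785
G0 X164.6690 Y49.4974
M3 S820
G1 X126.6936 Y43.1692 F1098
G1 X96.8943 Y42.1215
G1 X75.2711 Y46.3542
M5
G0 X0.0000 Y0.0000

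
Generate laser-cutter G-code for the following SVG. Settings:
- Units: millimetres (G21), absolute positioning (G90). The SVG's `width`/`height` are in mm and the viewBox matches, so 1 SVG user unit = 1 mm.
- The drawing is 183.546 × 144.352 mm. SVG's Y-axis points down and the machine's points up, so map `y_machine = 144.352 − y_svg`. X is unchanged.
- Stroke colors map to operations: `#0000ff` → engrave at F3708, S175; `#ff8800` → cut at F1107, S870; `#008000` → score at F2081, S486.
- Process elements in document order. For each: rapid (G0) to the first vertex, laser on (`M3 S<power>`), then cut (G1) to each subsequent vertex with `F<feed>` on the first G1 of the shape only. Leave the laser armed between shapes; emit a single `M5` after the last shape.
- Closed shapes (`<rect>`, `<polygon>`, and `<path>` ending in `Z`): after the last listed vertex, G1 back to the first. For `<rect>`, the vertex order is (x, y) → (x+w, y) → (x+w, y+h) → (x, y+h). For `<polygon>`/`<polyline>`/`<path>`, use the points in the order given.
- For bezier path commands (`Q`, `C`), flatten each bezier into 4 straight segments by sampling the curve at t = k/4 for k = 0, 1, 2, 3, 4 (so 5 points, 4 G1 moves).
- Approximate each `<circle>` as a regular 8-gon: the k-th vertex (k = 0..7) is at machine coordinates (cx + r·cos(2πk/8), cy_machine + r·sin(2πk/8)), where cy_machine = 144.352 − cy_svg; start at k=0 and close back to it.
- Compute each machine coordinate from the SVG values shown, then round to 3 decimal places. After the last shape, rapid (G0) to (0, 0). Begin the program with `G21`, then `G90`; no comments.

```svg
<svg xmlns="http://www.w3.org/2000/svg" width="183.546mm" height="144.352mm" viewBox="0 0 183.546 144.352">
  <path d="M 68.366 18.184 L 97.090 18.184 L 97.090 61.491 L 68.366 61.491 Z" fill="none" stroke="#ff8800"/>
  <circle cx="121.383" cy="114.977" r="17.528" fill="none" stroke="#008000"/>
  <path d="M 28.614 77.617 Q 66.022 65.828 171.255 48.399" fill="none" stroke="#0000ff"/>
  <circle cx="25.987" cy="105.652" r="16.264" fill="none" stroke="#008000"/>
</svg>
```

G21
G90
G0 X68.366 Y126.168
M3 S870
G1 X97.090 Y126.168 F1107
G1 X97.090 Y82.861
G1 X68.366 Y82.861
G1 X68.366 Y126.168
G0 X138.911 Y29.375
M3 S486
G1 X133.777 Y41.769 F2081
G1 X121.383 Y46.903
G1 X108.989 Y41.769
G1 X103.855 Y29.375
G1 X108.989 Y16.981
G1 X121.383 Y11.847
G1 X133.777 Y16.981
G1 X138.911 Y29.375
G0 X28.614 Y66.735
M3 S175
G1 X51.557 Y72.982 F3708
G1 X82.978 Y79.934
G1 X122.878 Y87.591
G1 X171.255 Y95.953
G0 X42.251 Y38.700
M3 S486
G1 X37.487 Y50.200 F2081
G1 X25.987 Y54.964
G1 X14.487 Y50.200
G1 X9.723 Y38.700
G1 X14.487 Y27.200
G1 X25.987 Y22.436
G1 X37.487 Y27.200
G1 X42.251 Y38.700
M5
G0 X0.000 Y0.000

1 u = 1 mm; y_m = 144.352 − y.

[1] `<path>` rectangle, #ff8800→cut S870 F1107: (68.366,126.168) → (97.090,126.168) → (97.090,82.861) → (68.366,82.861) → (68.366,126.168) (closed)

[2] `<circle>` circle, #008000→score S486 F2081: (138.911,29.375) → (133.777,41.769) → (121.383,46.903) → (108.989,41.769) → (103.855,29.375) → (108.989,16.981) → (121.383,11.847) → (133.777,16.981) → (138.911,29.375) (closed)

[3] `<path>` quadratic bezier, #0000ff→engrave S175 F3708: (28.614,66.735) → (51.557,72.982) → (82.978,79.934) → (122.878,87.591) → (171.255,95.953)

[4] `<circle>` circle, #008000→score S486 F2081: (42.251,38.700) → (37.487,50.200) → (25.987,54.964) → (14.487,50.200) → (9.723,38.700) → (14.487,27.200) → (25.987,22.436) → (37.487,27.200) → (42.251,38.700) (closed)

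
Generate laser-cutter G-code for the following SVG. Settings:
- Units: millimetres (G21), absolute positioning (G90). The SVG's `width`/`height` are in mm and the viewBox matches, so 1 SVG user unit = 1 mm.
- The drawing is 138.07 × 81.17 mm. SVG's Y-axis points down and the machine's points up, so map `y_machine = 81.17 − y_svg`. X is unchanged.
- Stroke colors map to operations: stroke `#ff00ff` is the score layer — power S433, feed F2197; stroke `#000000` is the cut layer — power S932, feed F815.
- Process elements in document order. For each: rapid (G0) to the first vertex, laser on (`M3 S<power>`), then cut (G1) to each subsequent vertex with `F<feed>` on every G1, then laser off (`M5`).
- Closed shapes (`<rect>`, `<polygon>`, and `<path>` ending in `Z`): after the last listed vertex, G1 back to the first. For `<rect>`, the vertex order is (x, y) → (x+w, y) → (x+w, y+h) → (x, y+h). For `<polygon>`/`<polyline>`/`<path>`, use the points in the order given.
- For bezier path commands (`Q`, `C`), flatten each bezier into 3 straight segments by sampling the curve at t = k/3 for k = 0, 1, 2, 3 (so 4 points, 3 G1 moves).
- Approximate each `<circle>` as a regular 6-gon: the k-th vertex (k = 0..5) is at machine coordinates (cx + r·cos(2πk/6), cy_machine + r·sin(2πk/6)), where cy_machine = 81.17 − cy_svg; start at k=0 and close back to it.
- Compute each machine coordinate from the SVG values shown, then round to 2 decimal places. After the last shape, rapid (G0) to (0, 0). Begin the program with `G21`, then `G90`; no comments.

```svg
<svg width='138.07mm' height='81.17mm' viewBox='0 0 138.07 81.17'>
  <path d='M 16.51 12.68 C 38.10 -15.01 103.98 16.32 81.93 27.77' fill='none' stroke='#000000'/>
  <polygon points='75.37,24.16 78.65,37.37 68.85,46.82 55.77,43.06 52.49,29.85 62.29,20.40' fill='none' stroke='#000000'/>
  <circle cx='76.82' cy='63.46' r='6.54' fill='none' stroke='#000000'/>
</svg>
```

G21
G90
G0 X16.51 Y68.49
M3 S932
G1 X47.97 Y79.43 F815
G1 X79.57 Y68.55 F815
G1 X81.93 Y53.40 F815
M5
G0 X75.37 Y57.01
M3 S932
G1 X78.65 Y43.80 F815
G1 X68.85 Y34.35 F815
G1 X55.77 Y38.11 F815
G1 X52.49 Y51.32 F815
G1 X62.29 Y60.77 F815
G1 X75.37 Y57.01 F815
M5
G0 X83.36 Y17.71
M3 S932
G1 X80.09 Y23.37 F815
G1 X73.55 Y23.37 F815
G1 X70.28 Y17.71 F815
G1 X73.55 Y12.05 F815
G1 X80.09 Y12.05 F815
G1 X83.36 Y17.71 F815
M5
G0 X0.00 Y0.00

Since the viewBox matches the mm dimensions, user units are millimetres directly. The only transform is the Y-flip y_m = 81.17 − y_svg.

Shape 1 is a cubic bezier drawn with `<path>`. Its stroke #000000 means cut at S932, F815. After flipping Y the toolpath is (16.51,68.49) → (47.97,79.43) → (79.57,68.55) → (81.93,53.40).

Shape 2 is a regular polygon drawn with `<polygon>`. Its stroke #000000 means cut at S932, F815. After flipping Y the toolpath is (75.37,57.01) → (78.65,43.80) → (68.85,34.35) → (55.77,38.11) → (52.49,51.32) → (62.29,60.77) → (75.37,57.01), returning to the start.

Shape 3 is a circle drawn with `<circle>`. Its stroke #000000 means cut at S932, F815. After flipping Y the toolpath is (83.36,17.71) → (80.09,23.37) → (73.55,23.37) → (70.28,17.71) → (73.55,12.05) → (80.09,12.05) → (83.36,17.71), returning to the start.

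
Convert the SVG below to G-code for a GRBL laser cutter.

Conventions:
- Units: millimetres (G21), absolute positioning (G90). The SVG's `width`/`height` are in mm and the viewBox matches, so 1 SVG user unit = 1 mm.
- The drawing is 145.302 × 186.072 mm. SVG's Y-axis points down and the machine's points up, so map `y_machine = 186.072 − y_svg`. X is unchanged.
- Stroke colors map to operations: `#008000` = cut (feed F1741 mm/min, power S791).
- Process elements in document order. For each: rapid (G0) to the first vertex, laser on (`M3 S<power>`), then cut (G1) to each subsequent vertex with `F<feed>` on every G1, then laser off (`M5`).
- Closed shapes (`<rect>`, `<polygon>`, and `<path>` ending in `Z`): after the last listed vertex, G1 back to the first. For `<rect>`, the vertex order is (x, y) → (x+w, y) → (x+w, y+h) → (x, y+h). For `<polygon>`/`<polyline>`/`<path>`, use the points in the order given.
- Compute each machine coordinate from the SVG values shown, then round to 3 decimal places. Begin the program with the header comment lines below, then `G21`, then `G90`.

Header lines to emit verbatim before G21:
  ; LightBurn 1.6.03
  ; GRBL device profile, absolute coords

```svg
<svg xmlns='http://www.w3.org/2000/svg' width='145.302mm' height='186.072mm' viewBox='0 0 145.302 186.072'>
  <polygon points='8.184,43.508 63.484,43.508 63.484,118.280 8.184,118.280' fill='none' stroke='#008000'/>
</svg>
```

; LightBurn 1.6.03
; GRBL device profile, absolute coords
G21
G90
G0 X8.184 Y142.564
M3 S791
G1 X63.484 Y142.564 F1741
G1 X63.484 Y67.792 F1741
G1 X8.184 Y67.792 F1741
G1 X8.184 Y142.564 F1741
M5

viewBox `0 0 145.302 186.072` with mm width/height → 1 unit = 1 mm. Flip: y_m = 186.072 − y_svg.

**Shape 1** — `<polygon>` rectangle, stroke `#008000` → cut (S791, F1741). Machine vertices: (8.184,142.564) → (63.484,142.564) → (63.484,67.792) → (8.184,67.792) → (8.184,142.564). Closed: final G1 returns to the first vertex.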